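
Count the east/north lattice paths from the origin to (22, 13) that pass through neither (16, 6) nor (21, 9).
Number of paths = 1297657782

Inclusion–exclusion. Total paths: C(35, 22) = 1476337800. Through P₁: C(22, 16)·C(13, 6) = 128035908. Through P₂: C(30, 21)·C(5, 1) = 71535750. Since P₁ is strictly southwest of P₂, a monotone path through both must visit P₁ then P₂; paths through both = C(22, 16)·C(8, 5)·C(5, 1) = 20891640. Avoid both = 1476337800 − 128035908 − 71535750 + 20891640 = 1297657782.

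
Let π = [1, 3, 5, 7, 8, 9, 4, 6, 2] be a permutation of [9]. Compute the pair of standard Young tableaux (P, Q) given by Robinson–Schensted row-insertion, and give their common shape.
P = [1, 2, 4, 6, 8, 9] / [3, 7] / [5];  Q = [1, 2, 3, 4, 5, 6] / [7, 8] / [9];  common shape = (6, 2, 1)

Row-insert the values π_1, π_2, … into P one at a time, bumping the leftmost entry strictly greater than the inserted value down to the next row. The recording tableau Q records, in position (i, j), the step at which that cell was added to P.
  Insert 1 (step 1): P = [1];  Q = [1]
  Insert 3 (step 2): P = [1, 3];  Q = [1, 2]
  Insert 5 (step 3): P = [1, 3, 5];  Q = [1, 2, 3]
  Insert 7 (step 4): P = [1, 3, 5, 7];  Q = [1, 2, 3, 4]
  Insert 8 (step 5): P = [1, 3, 5, 7, 8];  Q = [1, 2, 3, 4, 5]
  Insert 9 (step 6): P = [1, 3, 5, 7, 8, 9];  Q = [1, 2, 3, 4, 5, 6]
  Insert 4 (step 7): P = [1, 3, 4, 7, 8, 9] / [5];  Q = [1, 2, 3, 4, 5, 6] / [7]
  Insert 6 (step 8): P = [1, 3, 4, 6, 8, 9] / [5, 7];  Q = [1, 2, 3, 4, 5, 6] / [7, 8]
  Insert 2 (step 9): P = [1, 2, 4, 6, 8, 9] / [3, 7] / [5];  Q = [1, 2, 3, 4, 5, 6] / [7, 8] / [9]
Final shape: (6, 2, 1).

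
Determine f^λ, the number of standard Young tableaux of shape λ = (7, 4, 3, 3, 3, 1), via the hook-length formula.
# SYT of shape (7, 4, 3, 3, 3, 1) = 380227848

Hook-length formula: f^λ = n! / Π hook(c), product over all cells c of the Young diagram. For λ = (7, 4, 3, 3, 3, 1), n = 21 boxes. Hook lengths by row (left-to-right, top-to-bottom): [12, 10, 9, 5, 3, 2, 1]; [8, 6, 5, 1]; [6, 4, 3]; [5, 3, 2]; [4, 2, 1]; [1]. Product of hooks = 134369280000. So f^λ = 21! / 134369280000 = 51090942171709440000 / 134369280000 = 380227848.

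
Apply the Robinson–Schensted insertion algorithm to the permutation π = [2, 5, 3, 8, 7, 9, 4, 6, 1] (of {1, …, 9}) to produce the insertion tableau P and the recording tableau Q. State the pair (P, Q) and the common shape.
P = [1, 3, 4, 6] / [2, 7, 9] / [5] / [8];  Q = [1, 2, 4, 6] / [3, 5, 8] / [7] / [9];  common shape = (4, 3, 1, 1)

Row-insert the values π_1, π_2, … into P one at a time, bumping the leftmost entry strictly greater than the inserted value down to the next row. The recording tableau Q records, in position (i, j), the step at which that cell was added to P.
  Insert 2 (step 1): P = [2];  Q = [1]
  Insert 5 (step 2): P = [2, 5];  Q = [1, 2]
  Insert 3 (step 3): P = [2, 3] / [5];  Q = [1, 2] / [3]
  Insert 8 (step 4): P = [2, 3, 8] / [5];  Q = [1, 2, 4] / [3]
  Insert 7 (step 5): P = [2, 3, 7] / [5, 8];  Q = [1, 2, 4] / [3, 5]
  Insert 9 (step 6): P = [2, 3, 7, 9] / [5, 8];  Q = [1, 2, 4, 6] / [3, 5]
  Insert 4 (step 7): P = [2, 3, 4, 9] / [5, 7] / [8];  Q = [1, 2, 4, 6] / [3, 5] / [7]
  Insert 6 (step 8): P = [2, 3, 4, 6] / [5, 7, 9] / [8];  Q = [1, 2, 4, 6] / [3, 5, 8] / [7]
  Insert 1 (step 9): P = [1, 3, 4, 6] / [2, 7, 9] / [5] / [8];  Q = [1, 2, 4, 6] / [3, 5, 8] / [7] / [9]
Final shape: (4, 3, 1, 1).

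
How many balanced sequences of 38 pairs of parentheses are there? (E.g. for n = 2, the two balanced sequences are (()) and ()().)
C_38 = 176733862787006701400

These balanced parentheses are counted by the Catalan number C_n = (1/(n + 1)) · C(2n, n). For n = 38: C_38 = (1/39) · C(76, 38) = 6892620648693261354600/39 = 176733862787006701400.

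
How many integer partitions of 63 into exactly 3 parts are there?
p(63, 3 parts) = 331

Partitions of n into exactly k parts are in bijection with partitions of n − k into at most k parts (subtract 1 from each part). So p(63, exactly 3) = p(60, parts ≤ 3). Computing via the recurrence p(m, j) = p(m, j−1) + p(m−j, j) gives 331.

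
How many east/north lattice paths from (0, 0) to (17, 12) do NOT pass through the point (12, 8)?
Number of paths = 36023715

Total paths from (0, 0) to (17, 12): C(29, 17) = 51895935. Paths through (12, 8): (paths (0, 0) → (12, 8)) × (paths (12, 8) → (17, 12)) = C(20, 12) · C(9, 5) = 125970 · 126 = 15872220. Avoidance count = 51895935 − 15872220 = 36023715.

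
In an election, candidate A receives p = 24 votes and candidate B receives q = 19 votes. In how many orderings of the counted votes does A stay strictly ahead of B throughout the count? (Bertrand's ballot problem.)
Strict-lead orderings = 93078189750

Total orderings of the 43 votes with 24 for A: C(43, 24) = 800472431850. By the Bertrand ballot formula (Cycle Lemma / reflection principle), the number of orderings in which A is strictly ahead of B throughout is (p − q)/(p + q) · C(p + q, p) = (24 − 19)/(24 + 19) · 800472431850 = 93078189750.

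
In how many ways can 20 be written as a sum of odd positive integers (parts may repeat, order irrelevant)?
p_odd(20) = 64

Enumerate partitions using only odd parts via the recurrence o(n, m) = o(n, m−2) + o(n−m, m) over odd m, starting from the largest odd part ≤ n. This gives p_odd(20) = 64. (Euler's theorem: equals the count of distinct-part partitions.)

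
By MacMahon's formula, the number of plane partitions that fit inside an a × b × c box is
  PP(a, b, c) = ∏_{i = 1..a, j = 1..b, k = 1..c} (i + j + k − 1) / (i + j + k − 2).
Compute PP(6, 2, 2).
PP(6, 2, 2) = 336

Evaluate the triple product over i = 1..6, j = 1..2, k = 1..2. The factors are (2/1) · (3/2) · (3/2) · (4/3) · (3/2) · (4/3) · (4/3) · (5/4) · … (24 factors total). The numerators and denominators telescope so the product is an integer; carrying out the multiplication exactly gives PP(6, 2, 2) = 336.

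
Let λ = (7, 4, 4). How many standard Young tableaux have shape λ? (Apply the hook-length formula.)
# SYT of shape (7, 4, 4) = 25025

Hook-length formula: f^λ = n! / Π hook(c), product over all cells c of the Young diagram. For λ = (7, 4, 4), n = 15 boxes. Hook lengths by row (left-to-right, top-to-bottom): [9, 8, 7, 6, 3, 2, 1]; [5, 4, 3, 2]; [4, 3, 2, 1]. Product of hooks = 52254720. So f^λ = 15! / 52254720 = 1307674368000 / 52254720 = 25025.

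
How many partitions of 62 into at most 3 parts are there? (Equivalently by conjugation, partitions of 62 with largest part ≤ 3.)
p(62, parts ≤ 3) = 352

Use the recurrence p(n, m) = p(n, m−1) + p(n−m, m): either the largest part is < m (count p(n, m−1)) or the largest part is exactly m (remove one copy of m, count p(n−m, m)). With p(0, ·) = 1 this gives p(62, parts ≤ 3) = 352. (By conjugating Young diagrams, this also counts partitions of 62 into at most 3 parts.)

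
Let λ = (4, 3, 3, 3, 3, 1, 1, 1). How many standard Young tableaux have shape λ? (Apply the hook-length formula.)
# SYT of shape (4, 3, 3, 3, 3, 1, 1, 1) = 5038800

Hook-length formula: f^λ = n! / Π hook(c), product over all cells c of the Young diagram. For λ = (4, 3, 3, 3, 3, 1, 1, 1), n = 19 boxes. Hook lengths by row (left-to-right, top-to-bottom): [11, 7, 6, 1]; [9, 5, 4]; [8, 4, 3]; [7, 3, 2]; [6, 2, 1]; [3]; [2]; [1]. Product of hooks = 24141680640. So f^λ = 19! / 24141680640 = 121645100408832000 / 24141680640 = 5038800.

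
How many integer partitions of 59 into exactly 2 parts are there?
p(59, 2 parts) = 29

Partitions of n into exactly k parts are in bijection with partitions of n − k into at most k parts (subtract 1 from each part). So p(59, exactly 2) = p(57, parts ≤ 2). Computing via the recurrence p(m, j) = p(m, j−1) + p(m−j, j) gives 29.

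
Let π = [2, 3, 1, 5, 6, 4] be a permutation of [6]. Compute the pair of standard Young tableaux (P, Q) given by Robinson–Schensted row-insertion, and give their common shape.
P = [1, 3, 4, 6] / [2, 5];  Q = [1, 2, 4, 5] / [3, 6];  common shape = (4, 2)

Row-insert the values π_1, π_2, … into P one at a time, bumping the leftmost entry strictly greater than the inserted value down to the next row. The recording tableau Q records, in position (i, j), the step at which that cell was added to P.
  Insert 2 (step 1): P = [2];  Q = [1]
  Insert 3 (step 2): P = [2, 3];  Q = [1, 2]
  Insert 1 (step 3): P = [1, 3] / [2];  Q = [1, 2] / [3]
  Insert 5 (step 4): P = [1, 3, 5] / [2];  Q = [1, 2, 4] / [3]
  Insert 6 (step 5): P = [1, 3, 5, 6] / [2];  Q = [1, 2, 4, 5] / [3]
  Insert 4 (step 6): P = [1, 3, 4, 6] / [2, 5];  Q = [1, 2, 4, 5] / [3, 6]
Final shape: (4, 2).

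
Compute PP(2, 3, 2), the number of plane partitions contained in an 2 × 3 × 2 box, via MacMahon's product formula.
PP(2, 3, 2) = 50

Evaluate the triple product over i = 1..2, j = 1..3, k = 1..2. The factors are (2/1) · (3/2) · (3/2) · (4/3) · (4/3) · (5/4) · (3/2) · (4/3) · … (12 factors total). The numerators and denominators telescope so the product is an integer; carrying out the multiplication exactly gives PP(2, 3, 2) = 50.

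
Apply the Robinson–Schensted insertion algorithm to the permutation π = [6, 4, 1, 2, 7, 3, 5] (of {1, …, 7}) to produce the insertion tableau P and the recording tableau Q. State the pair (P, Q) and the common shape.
P = [1, 2, 3, 5] / [4, 7] / [6];  Q = [1, 4, 5, 7] / [2, 6] / [3];  common shape = (4, 2, 1)

Row-insert the values π_1, π_2, … into P one at a time, bumping the leftmost entry strictly greater than the inserted value down to the next row. The recording tableau Q records, in position (i, j), the step at which that cell was added to P.
  Insert 6 (step 1): P = [6];  Q = [1]
  Insert 4 (step 2): P = [4] / [6];  Q = [1] / [2]
  Insert 1 (step 3): P = [1] / [4] / [6];  Q = [1] / [2] / [3]
  Insert 2 (step 4): P = [1, 2] / [4] / [6];  Q = [1, 4] / [2] / [3]
  Insert 7 (step 5): P = [1, 2, 7] / [4] / [6];  Q = [1, 4, 5] / [2] / [3]
  Insert 3 (step 6): P = [1, 2, 3] / [4, 7] / [6];  Q = [1, 4, 5] / [2, 6] / [3]
  Insert 5 (step 7): P = [1, 2, 3, 5] / [4, 7] / [6];  Q = [1, 4, 5, 7] / [2, 6] / [3]
Final shape: (4, 2, 1).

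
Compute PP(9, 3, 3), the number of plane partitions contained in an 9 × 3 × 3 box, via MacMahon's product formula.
PP(9, 3, 3) = 572572

Evaluate the triple product over i = 1..9, j = 1..3, k = 1..3. The factors are (2/1) · (3/2) · (4/3) · (3/2) · (4/3) · (5/4) · (4/3) · (5/4) · … (81 factors total). The numerators and denominators telescope so the product is an integer; carrying out the multiplication exactly gives PP(9, 3, 3) = 572572.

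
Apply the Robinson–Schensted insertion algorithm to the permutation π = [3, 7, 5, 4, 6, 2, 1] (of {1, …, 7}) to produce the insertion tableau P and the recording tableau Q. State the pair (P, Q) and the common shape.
P = [1, 4, 6] / [2] / [3] / [5] / [7];  Q = [1, 2, 5] / [3] / [4] / [6] / [7];  common shape = (3, 1, 1, 1, 1)

Row-insert the values π_1, π_2, … into P one at a time, bumping the leftmost entry strictly greater than the inserted value down to the next row. The recording tableau Q records, in position (i, j), the step at which that cell was added to P.
  Insert 3 (step 1): P = [3];  Q = [1]
  Insert 7 (step 2): P = [3, 7];  Q = [1, 2]
  Insert 5 (step 3): P = [3, 5] / [7];  Q = [1, 2] / [3]
  Insert 4 (step 4): P = [3, 4] / [5] / [7];  Q = [1, 2] / [3] / [4]
  Insert 6 (step 5): P = [3, 4, 6] / [5] / [7];  Q = [1, 2, 5] / [3] / [4]
  Insert 2 (step 6): P = [2, 4, 6] / [3] / [5] / [7];  Q = [1, 2, 5] / [3] / [4] / [6]
  Insert 1 (step 7): P = [1, 4, 6] / [2] / [3] / [5] / [7];  Q = [1, 2, 5] / [3] / [4] / [6] / [7]
Final shape: (3, 1, 1, 1, 1).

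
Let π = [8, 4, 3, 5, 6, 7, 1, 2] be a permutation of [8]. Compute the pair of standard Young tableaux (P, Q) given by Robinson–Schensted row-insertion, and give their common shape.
P = [1, 2, 6, 7] / [3, 5] / [4] / [8];  Q = [1, 4, 5, 6] / [2, 8] / [3] / [7];  common shape = (4, 2, 1, 1)

Row-insert the values π_1, π_2, … into P one at a time, bumping the leftmost entry strictly greater than the inserted value down to the next row. The recording tableau Q records, in position (i, j), the step at which that cell was added to P.
  Insert 8 (step 1): P = [8];  Q = [1]
  Insert 4 (step 2): P = [4] / [8];  Q = [1] / [2]
  Insert 3 (step 3): P = [3] / [4] / [8];  Q = [1] / [2] / [3]
  Insert 5 (step 4): P = [3, 5] / [4] / [8];  Q = [1, 4] / [2] / [3]
  Insert 6 (step 5): P = [3, 5, 6] / [4] / [8];  Q = [1, 4, 5] / [2] / [3]
  Insert 7 (step 6): P = [3, 5, 6, 7] / [4] / [8];  Q = [1, 4, 5, 6] / [2] / [3]
  Insert 1 (step 7): P = [1, 5, 6, 7] / [3] / [4] / [8];  Q = [1, 4, 5, 6] / [2] / [3] / [7]
  Insert 2 (step 8): P = [1, 2, 6, 7] / [3, 5] / [4] / [8];  Q = [1, 4, 5, 6] / [2, 8] / [3] / [7]
Final shape: (4, 2, 1, 1).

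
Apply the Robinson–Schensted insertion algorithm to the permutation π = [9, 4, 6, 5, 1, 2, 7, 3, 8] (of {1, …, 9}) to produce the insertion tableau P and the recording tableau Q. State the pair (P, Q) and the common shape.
P = [1, 2, 3, 8] / [4, 5, 7] / [6] / [9];  Q = [1, 3, 7, 9] / [2, 6, 8] / [4] / [5];  common shape = (4, 3, 1, 1)

Row-insert the values π_1, π_2, … into P one at a time, bumping the leftmost entry strictly greater than the inserted value down to the next row. The recording tableau Q records, in position (i, j), the step at which that cell was added to P.
  Insert 9 (step 1): P = [9];  Q = [1]
  Insert 4 (step 2): P = [4] / [9];  Q = [1] / [2]
  Insert 6 (step 3): P = [4, 6] / [9];  Q = [1, 3] / [2]
  Insert 5 (step 4): P = [4, 5] / [6] / [9];  Q = [1, 3] / [2] / [4]
  Insert 1 (step 5): P = [1, 5] / [4] / [6] / [9];  Q = [1, 3] / [2] / [4] / [5]
  Insert 2 (step 6): P = [1, 2] / [4, 5] / [6] / [9];  Q = [1, 3] / [2, 6] / [4] / [5]
  Insert 7 (step 7): P = [1, 2, 7] / [4, 5] / [6] / [9];  Q = [1, 3, 7] / [2, 6] / [4] / [5]
  Insert 3 (step 8): P = [1, 2, 3] / [4, 5, 7] / [6] / [9];  Q = [1, 3, 7] / [2, 6, 8] / [4] / [5]
  Insert 8 (step 9): P = [1, 2, 3, 8] / [4, 5, 7] / [6] / [9];  Q = [1, 3, 7, 9] / [2, 6, 8] / [4] / [5]
Final shape: (4, 3, 1, 1).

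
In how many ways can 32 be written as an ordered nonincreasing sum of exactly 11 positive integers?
p(32, 11 parts) = 695

Partitions of n into exactly k parts are in bijection with partitions of n − k into at most k parts (subtract 1 from each part). So p(32, exactly 11) = p(21, parts ≤ 11). Computing via the recurrence p(m, j) = p(m, j−1) + p(m−j, j) gives 695.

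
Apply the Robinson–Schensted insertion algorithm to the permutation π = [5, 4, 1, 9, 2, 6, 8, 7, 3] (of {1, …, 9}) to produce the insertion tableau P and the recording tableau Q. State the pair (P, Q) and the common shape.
P = [1, 2, 3, 7] / [4, 6] / [5, 8] / [9];  Q = [1, 4, 6, 7] / [2, 5] / [3, 8] / [9];  common shape = (4, 2, 2, 1)

Row-insert the values π_1, π_2, … into P one at a time, bumping the leftmost entry strictly greater than the inserted value down to the next row. The recording tableau Q records, in position (i, j), the step at which that cell was added to P.
  Insert 5 (step 1): P = [5];  Q = [1]
  Insert 4 (step 2): P = [4] / [5];  Q = [1] / [2]
  Insert 1 (step 3): P = [1] / [4] / [5];  Q = [1] / [2] / [3]
  Insert 9 (step 4): P = [1, 9] / [4] / [5];  Q = [1, 4] / [2] / [3]
  Insert 2 (step 5): P = [1, 2] / [4, 9] / [5];  Q = [1, 4] / [2, 5] / [3]
  Insert 6 (step 6): P = [1, 2, 6] / [4, 9] / [5];  Q = [1, 4, 6] / [2, 5] / [3]
  Insert 8 (step 7): P = [1, 2, 6, 8] / [4, 9] / [5];  Q = [1, 4, 6, 7] / [2, 5] / [3]
  Insert 7 (step 8): P = [1, 2, 6, 7] / [4, 8] / [5, 9];  Q = [1, 4, 6, 7] / [2, 5] / [3, 8]
  Insert 3 (step 9): P = [1, 2, 3, 7] / [4, 6] / [5, 8] / [9];  Q = [1, 4, 6, 7] / [2, 5] / [3, 8] / [9]
Final shape: (4, 2, 2, 1).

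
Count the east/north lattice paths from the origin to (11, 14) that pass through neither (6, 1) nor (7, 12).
Number of paths = 3642864

Inclusion–exclusion. Total paths: C(25, 11) = 4457400. Through P₁: C(7, 6)·C(18, 5) = 59976. Through P₂: C(19, 7)·C(6, 4) = 755820. Since P₁ is strictly southwest of P₂, a monotone path through both must visit P₁ then P₂; paths through both = C(7, 6)·C(12, 1)·C(6, 4) = 1260. Avoid both = 4457400 − 59976 − 755820 + 1260 = 3642864.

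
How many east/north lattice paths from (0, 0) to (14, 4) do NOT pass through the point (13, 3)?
Number of paths = 1940

Total paths from (0, 0) to (14, 4): C(18, 14) = 3060. Paths through (13, 3): (paths (0, 0) → (13, 3)) × (paths (13, 3) → (14, 4)) = C(16, 13) · C(2, 1) = 560 · 2 = 1120. Avoidance count = 3060 − 1120 = 1940.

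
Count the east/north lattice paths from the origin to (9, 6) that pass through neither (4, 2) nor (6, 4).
Number of paths = 1915

Inclusion–exclusion. Total paths: C(15, 9) = 5005. Through P₁: C(6, 4)·C(9, 5) = 1890. Through P₂: C(10, 6)·C(5, 3) = 2100. Since P₁ is strictly southwest of P₂, a monotone path through both must visit P₁ then P₂; paths through both = C(6, 4)·C(4, 2)·C(5, 3) = 900. Avoid both = 5005 − 1890 − 2100 + 900 = 1915.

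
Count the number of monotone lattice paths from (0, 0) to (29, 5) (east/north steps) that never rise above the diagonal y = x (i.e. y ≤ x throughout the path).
Number of paths = 231880

By the reflection principle (André's argument), the number of monotone paths to (29, 5) with n ≤ m that never go above y = x is C(34, 29) − C(34, 30) = 278256 − 46376 = 231880.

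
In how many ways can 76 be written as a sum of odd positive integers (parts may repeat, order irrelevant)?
p_odd(76) = 53250

Enumerate partitions using only odd parts via the recurrence o(n, m) = o(n, m−2) + o(n−m, m) over odd m, starting from the largest odd part ≤ n. This gives p_odd(76) = 53250. (Euler's theorem: equals the count of distinct-part partitions.)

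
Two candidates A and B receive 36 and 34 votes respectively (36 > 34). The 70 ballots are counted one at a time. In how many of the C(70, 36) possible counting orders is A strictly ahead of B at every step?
Strict-lead orderings = 3116285494907301262

Total orderings of the 70 votes with 36 for A: C(70, 36) = 109069992321755544170. By the Bertrand ballot formula (Cycle Lemma / reflection principle), the number of orderings in which A is strictly ahead of B throughout is (p − q)/(p + q) · C(p + q, p) = (36 − 34)/(36 + 34) · 109069992321755544170 = 3116285494907301262.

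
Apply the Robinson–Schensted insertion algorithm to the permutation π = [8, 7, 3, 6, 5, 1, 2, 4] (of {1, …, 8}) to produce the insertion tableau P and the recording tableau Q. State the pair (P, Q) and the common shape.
P = [1, 2, 4] / [3, 5] / [6] / [7] / [8];  Q = [1, 4, 8] / [2, 7] / [3] / [5] / [6];  common shape = (3, 2, 1, 1, 1)

Row-insert the values π_1, π_2, … into P one at a time, bumping the leftmost entry strictly greater than the inserted value down to the next row. The recording tableau Q records, in position (i, j), the step at which that cell was added to P.
  Insert 8 (step 1): P = [8];  Q = [1]
  Insert 7 (step 2): P = [7] / [8];  Q = [1] / [2]
  Insert 3 (step 3): P = [3] / [7] / [8];  Q = [1] / [2] / [3]
  Insert 6 (step 4): P = [3, 6] / [7] / [8];  Q = [1, 4] / [2] / [3]
  Insert 5 (step 5): P = [3, 5] / [6] / [7] / [8];  Q = [1, 4] / [2] / [3] / [5]
  Insert 1 (step 6): P = [1, 5] / [3] / [6] / [7] / [8];  Q = [1, 4] / [2] / [3] / [5] / [6]
  Insert 2 (step 7): P = [1, 2] / [3, 5] / [6] / [7] / [8];  Q = [1, 4] / [2, 7] / [3] / [5] / [6]
  Insert 4 (step 8): P = [1, 2, 4] / [3, 5] / [6] / [7] / [8];  Q = [1, 4, 8] / [2, 7] / [3] / [5] / [6]
Final shape: (3, 2, 1, 1, 1).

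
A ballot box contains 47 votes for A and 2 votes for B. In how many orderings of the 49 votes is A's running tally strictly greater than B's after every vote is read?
Strict-lead orderings = 1080

Total orderings of the 49 votes with 47 for A: C(49, 47) = 1176. By the Bertrand ballot formula (Cycle Lemma / reflection principle), the number of orderings in which A is strictly ahead of B throughout is (p − q)/(p + q) · C(p + q, p) = (47 − 2)/(47 + 2) · 1176 = 1080.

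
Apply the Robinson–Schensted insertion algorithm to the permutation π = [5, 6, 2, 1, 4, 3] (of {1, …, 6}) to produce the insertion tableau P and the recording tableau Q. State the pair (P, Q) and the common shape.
P = [1, 3] / [2, 4] / [5, 6];  Q = [1, 2] / [3, 5] / [4, 6];  common shape = (2, 2, 2)

Row-insert the values π_1, π_2, … into P one at a time, bumping the leftmost entry strictly greater than the inserted value down to the next row. The recording tableau Q records, in position (i, j), the step at which that cell was added to P.
  Insert 5 (step 1): P = [5];  Q = [1]
  Insert 6 (step 2): P = [5, 6];  Q = [1, 2]
  Insert 2 (step 3): P = [2, 6] / [5];  Q = [1, 2] / [3]
  Insert 1 (step 4): P = [1, 6] / [2] / [5];  Q = [1, 2] / [3] / [4]
  Insert 4 (step 5): P = [1, 4] / [2, 6] / [5];  Q = [1, 2] / [3, 5] / [4]
  Insert 3 (step 6): P = [1, 3] / [2, 4] / [5, 6];  Q = [1, 2] / [3, 5] / [4, 6]
Final shape: (2, 2, 2).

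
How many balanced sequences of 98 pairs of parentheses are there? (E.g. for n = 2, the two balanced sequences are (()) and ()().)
C_98 = 57743358069601357782187700608042856334020731624756611000

These balanced parentheses are counted by the Catalan number C_n = (1/(n + 1)) · C(2n, n). For n = 98: C_98 = (1/99) · C(196, 98) = 5716592448890534420436582360196242777068052430850904489000/99 = 57743358069601357782187700608042856334020731624756611000.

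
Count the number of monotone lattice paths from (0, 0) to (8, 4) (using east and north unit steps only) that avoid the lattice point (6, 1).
Number of paths = 425

Total paths from (0, 0) to (8, 4): C(12, 8) = 495. Paths through (6, 1): (paths (0, 0) → (6, 1)) × (paths (6, 1) → (8, 4)) = C(7, 6) · C(5, 2) = 7 · 10 = 70. Avoidance count = 495 − 70 = 425.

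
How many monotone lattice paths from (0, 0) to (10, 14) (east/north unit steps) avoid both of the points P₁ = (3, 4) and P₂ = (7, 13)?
Number of paths = 1070596

Inclusion–exclusion. Total paths: C(24, 10) = 1961256. Through P₁: C(7, 3)·C(17, 7) = 680680. Through P₂: C(20, 7)·C(4, 3) = 310080. Since P₁ is strictly southwest of P₂, a monotone path through both must visit P₁ then P₂; paths through both = C(7, 3)·C(13, 4)·C(4, 3) = 100100. Avoid both = 1961256 − 680680 − 310080 + 100100 = 1070596.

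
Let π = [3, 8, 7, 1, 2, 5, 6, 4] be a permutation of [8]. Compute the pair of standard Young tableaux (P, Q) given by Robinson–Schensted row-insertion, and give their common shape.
P = [1, 2, 4, 6] / [3, 5] / [7] / [8];  Q = [1, 2, 6, 7] / [3, 5] / [4] / [8];  common shape = (4, 2, 1, 1)

Row-insert the values π_1, π_2, … into P one at a time, bumping the leftmost entry strictly greater than the inserted value down to the next row. The recording tableau Q records, in position (i, j), the step at which that cell was added to P.
  Insert 3 (step 1): P = [3];  Q = [1]
  Insert 8 (step 2): P = [3, 8];  Q = [1, 2]
  Insert 7 (step 3): P = [3, 7] / [8];  Q = [1, 2] / [3]
  Insert 1 (step 4): P = [1, 7] / [3] / [8];  Q = [1, 2] / [3] / [4]
  Insert 2 (step 5): P = [1, 2] / [3, 7] / [8];  Q = [1, 2] / [3, 5] / [4]
  Insert 5 (step 6): P = [1, 2, 5] / [3, 7] / [8];  Q = [1, 2, 6] / [3, 5] / [4]
  Insert 6 (step 7): P = [1, 2, 5, 6] / [3, 7] / [8];  Q = [1, 2, 6, 7] / [3, 5] / [4]
  Insert 4 (step 8): P = [1, 2, 4, 6] / [3, 5] / [7] / [8];  Q = [1, 2, 6, 7] / [3, 5] / [4] / [8]
Final shape: (4, 2, 1, 1).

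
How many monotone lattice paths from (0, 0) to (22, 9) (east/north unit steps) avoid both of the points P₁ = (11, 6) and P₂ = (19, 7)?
Number of paths = 10191051

Inclusion–exclusion. Total paths: C(31, 22) = 20160075. Through P₁: C(17, 11)·C(14, 11) = 4504864. Through P₂: C(26, 19)·C(5, 3) = 6578000. Since P₁ is strictly southwest of P₂, a monotone path through both must visit P₁ then P₂; paths through both = C(17, 11)·C(9, 8)·C(5, 3) = 1113840. Avoid both = 20160075 − 4504864 − 6578000 + 1113840 = 10191051.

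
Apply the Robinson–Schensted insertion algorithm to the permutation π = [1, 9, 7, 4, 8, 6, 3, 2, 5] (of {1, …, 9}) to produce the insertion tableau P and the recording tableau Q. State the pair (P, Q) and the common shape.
P = [1, 2, 5] / [3, 6] / [4, 8] / [7] / [9];  Q = [1, 2, 5] / [3, 6] / [4, 9] / [7] / [8];  common shape = (3, 2, 2, 1, 1)

Row-insert the values π_1, π_2, … into P one at a time, bumping the leftmost entry strictly greater than the inserted value down to the next row. The recording tableau Q records, in position (i, j), the step at which that cell was added to P.
  Insert 1 (step 1): P = [1];  Q = [1]
  Insert 9 (step 2): P = [1, 9];  Q = [1, 2]
  Insert 7 (step 3): P = [1, 7] / [9];  Q = [1, 2] / [3]
  Insert 4 (step 4): P = [1, 4] / [7] / [9];  Q = [1, 2] / [3] / [4]
  Insert 8 (step 5): P = [1, 4, 8] / [7] / [9];  Q = [1, 2, 5] / [3] / [4]
  Insert 6 (step 6): P = [1, 4, 6] / [7, 8] / [9];  Q = [1, 2, 5] / [3, 6] / [4]
  Insert 3 (step 7): P = [1, 3, 6] / [4, 8] / [7] / [9];  Q = [1, 2, 5] / [3, 6] / [4] / [7]
  Insert 2 (step 8): P = [1, 2, 6] / [3, 8] / [4] / [7] / [9];  Q = [1, 2, 5] / [3, 6] / [4] / [7] / [8]
  Insert 5 (step 9): P = [1, 2, 5] / [3, 6] / [4, 8] / [7] / [9];  Q = [1, 2, 5] / [3, 6] / [4, 9] / [7] / [8]
Final shape: (3, 2, 2, 1, 1).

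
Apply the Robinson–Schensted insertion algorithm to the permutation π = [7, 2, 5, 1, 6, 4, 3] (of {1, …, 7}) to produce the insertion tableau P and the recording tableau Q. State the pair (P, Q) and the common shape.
P = [1, 3, 6] / [2, 4] / [5] / [7];  Q = [1, 3, 5] / [2, 6] / [4] / [7];  common shape = (3, 2, 1, 1)

Row-insert the values π_1, π_2, … into P one at a time, bumping the leftmost entry strictly greater than the inserted value down to the next row. The recording tableau Q records, in position (i, j), the step at which that cell was added to P.
  Insert 7 (step 1): P = [7];  Q = [1]
  Insert 2 (step 2): P = [2] / [7];  Q = [1] / [2]
  Insert 5 (step 3): P = [2, 5] / [7];  Q = [1, 3] / [2]
  Insert 1 (step 4): P = [1, 5] / [2] / [7];  Q = [1, 3] / [2] / [4]
  Insert 6 (step 5): P = [1, 5, 6] / [2] / [7];  Q = [1, 3, 5] / [2] / [4]
  Insert 4 (step 6): P = [1, 4, 6] / [2, 5] / [7];  Q = [1, 3, 5] / [2, 6] / [4]
  Insert 3 (step 7): P = [1, 3, 6] / [2, 4] / [5] / [7];  Q = [1, 3, 5] / [2, 6] / [4] / [7]
Final shape: (3, 2, 1, 1).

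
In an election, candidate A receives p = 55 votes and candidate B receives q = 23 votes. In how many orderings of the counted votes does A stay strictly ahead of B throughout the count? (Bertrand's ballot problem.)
Strict-lead orderings = 14154380958968015360

Total orderings of the 78 votes with 55 for A: C(78, 55) = 34501303587484537440. By the Bertrand ballot formula (Cycle Lemma / reflection principle), the number of orderings in which A is strictly ahead of B throughout is (p − q)/(p + q) · C(p + q, p) = (55 − 23)/(55 + 23) · 34501303587484537440 = 14154380958968015360.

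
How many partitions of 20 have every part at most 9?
p(20, parts ≤ 9) = 488

Use the recurrence p(n, m) = p(n, m−1) + p(n−m, m): either the largest part is < m (count p(n, m−1)) or the largest part is exactly m (remove one copy of m, count p(n−m, m)). With p(0, ·) = 1 this gives p(20, parts ≤ 9) = 488. (By conjugating Young diagrams, this also counts partitions of 20 into at most 9 parts.)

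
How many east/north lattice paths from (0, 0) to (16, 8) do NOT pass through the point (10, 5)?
Number of paths = 483219

Total paths from (0, 0) to (16, 8): C(24, 16) = 735471. Paths through (10, 5): (paths (0, 0) → (10, 5)) × (paths (10, 5) → (16, 8)) = C(15, 10) · C(9, 6) = 3003 · 84 = 252252. Avoidance count = 735471 − 252252 = 483219.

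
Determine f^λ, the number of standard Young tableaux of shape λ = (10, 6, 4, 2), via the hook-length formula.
# SYT of shape (10, 6, 4, 2) = 443201220

Hook-length formula: f^λ = n! / Π hook(c), product over all cells c of the Young diagram. For λ = (10, 6, 4, 2), n = 22 boxes. Hook lengths by row (left-to-right, top-to-bottom): [13, 12, 10, 9, 7, 6, 4, 3, 2, 1]; [8, 7, 5, 4, 2, 1]; [5, 4, 2, 1]; [2, 1]. Product of hooks = 2536095744000. So f^λ = 22! / 2536095744000 = 1124000727777607680000 / 2536095744000 = 443201220.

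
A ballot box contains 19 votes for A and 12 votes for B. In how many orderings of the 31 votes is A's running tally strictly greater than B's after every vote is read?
Strict-lead orderings = 31865925

Total orderings of the 31 votes with 19 for A: C(31, 19) = 141120525. By the Bertrand ballot formula (Cycle Lemma / reflection principle), the number of orderings in which A is strictly ahead of B throughout is (p − q)/(p + q) · C(p + q, p) = (19 − 12)/(19 + 12) · 141120525 = 31865925.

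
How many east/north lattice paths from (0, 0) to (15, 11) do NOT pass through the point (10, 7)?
Number of paths = 5275712

Total paths from (0, 0) to (15, 11): C(26, 15) = 7726160. Paths through (10, 7): (paths (0, 0) → (10, 7)) × (paths (10, 7) → (15, 11)) = C(17, 10) · C(9, 5) = 19448 · 126 = 2450448. Avoidance count = 7726160 − 2450448 = 5275712.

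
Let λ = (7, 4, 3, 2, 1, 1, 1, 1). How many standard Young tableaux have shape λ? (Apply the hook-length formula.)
# SYT of shape (7, 4, 3, 2, 1, 1, 1, 1) = 177365760

Hook-length formula: f^λ = n! / Π hook(c), product over all cells c of the Young diagram. For λ = (7, 4, 3, 2, 1, 1, 1, 1), n = 20 boxes. Hook lengths by row (left-to-right, top-to-bottom): [14, 9, 7, 5, 3, 2, 1]; [10, 5, 3, 1]; [8, 3, 1]; [6, 1]; [4]; [3]; [2]; [1]. Product of hooks = 13716864000. So f^λ = 20! / 13716864000 = 2432902008176640000 / 13716864000 = 177365760.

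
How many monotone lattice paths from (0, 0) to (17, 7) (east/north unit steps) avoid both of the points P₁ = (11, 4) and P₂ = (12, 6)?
Number of paths = 144630

Inclusion–exclusion. Total paths: C(24, 17) = 346104. Through P₁: C(15, 11)·C(9, 6) = 114660. Through P₂: C(18, 12)·C(6, 5) = 111384. Since P₁ is strictly southwest of P₂, a monotone path through both must visit P₁ then P₂; paths through both = C(15, 11)·C(3, 1)·C(6, 5) = 24570. Avoid both = 346104 − 114660 − 111384 + 24570 = 144630.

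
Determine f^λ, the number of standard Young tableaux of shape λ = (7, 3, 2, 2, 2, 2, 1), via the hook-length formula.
# SYT of shape (7, 3, 2, 2, 2, 2, 1) = 14244300

Hook-length formula: f^λ = n! / Π hook(c), product over all cells c of the Young diagram. For λ = (7, 3, 2, 2, 2, 2, 1), n = 19 boxes. Hook lengths by row (left-to-right, top-to-bottom): [13, 11, 6, 4, 3, 2, 1]; [8, 6, 1]; [6, 4]; [5, 3]; [4, 2]; [3, 1]; [1]. Product of hooks = 8539914240. So f^λ = 19! / 8539914240 = 121645100408832000 / 8539914240 = 14244300.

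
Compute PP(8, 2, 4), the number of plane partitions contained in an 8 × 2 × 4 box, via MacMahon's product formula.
PP(8, 2, 4) = 70785

Evaluate the triple product over i = 1..8, j = 1..2, k = 1..4. The factors are (2/1) · (3/2) · (4/3) · (5/4) · (3/2) · (4/3) · (5/4) · (6/5) · … (64 factors total). The numerators and denominators telescope so the product is an integer; carrying out the multiplication exactly gives PP(8, 2, 4) = 70785.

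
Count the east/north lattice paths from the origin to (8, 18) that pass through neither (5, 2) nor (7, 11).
Number of paths = 1296574

Inclusion–exclusion. Total paths: C(26, 8) = 1562275. Through P₁: C(7, 5)·C(19, 3) = 20349. Through P₂: C(18, 7)·C(8, 1) = 254592. Since P₁ is strictly southwest of P₂, a monotone path through both must visit P₁ then P₂; paths through both = C(7, 5)·C(11, 2)·C(8, 1) = 9240. Avoid both = 1562275 − 20349 − 254592 + 9240 = 1296574.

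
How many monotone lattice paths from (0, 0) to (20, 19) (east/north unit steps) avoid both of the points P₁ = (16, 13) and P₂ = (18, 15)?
Number of paths = 45222219810

Inclusion–exclusion. Total paths: C(39, 20) = 68923264410. Through P₁: C(29, 16)·C(10, 4) = 14251422150. Through P₂: C(33, 18)·C(6, 2) = 15557374800. Since P₁ is strictly southwest of P₂, a monotone path through both must visit P₁ then P₂; paths through both = C(29, 16)·C(4, 2)·C(6, 2) = 6107752350. Avoid both = 68923264410 − 14251422150 − 15557374800 + 6107752350 = 45222219810.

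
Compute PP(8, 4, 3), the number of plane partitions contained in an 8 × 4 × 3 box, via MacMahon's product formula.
PP(8, 4, 3) = 4723719

Evaluate the triple product over i = 1..8, j = 1..4, k = 1..3. The factors are (2/1) · (3/2) · (4/3) · (3/2) · (4/3) · (5/4) · (4/3) · (5/4) · … (96 factors total). The numerators and denominators telescope so the product is an integer; carrying out the multiplication exactly gives PP(8, 4, 3) = 4723719.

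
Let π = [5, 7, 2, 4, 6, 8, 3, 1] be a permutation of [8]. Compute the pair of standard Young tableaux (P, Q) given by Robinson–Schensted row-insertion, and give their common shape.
P = [1, 3, 6, 8] / [2, 7] / [4] / [5];  Q = [1, 2, 5, 6] / [3, 4] / [7] / [8];  common shape = (4, 2, 1, 1)

Row-insert the values π_1, π_2, … into P one at a time, bumping the leftmost entry strictly greater than the inserted value down to the next row. The recording tableau Q records, in position (i, j), the step at which that cell was added to P.
  Insert 5 (step 1): P = [5];  Q = [1]
  Insert 7 (step 2): P = [5, 7];  Q = [1, 2]
  Insert 2 (step 3): P = [2, 7] / [5];  Q = [1, 2] / [3]
  Insert 4 (step 4): P = [2, 4] / [5, 7];  Q = [1, 2] / [3, 4]
  Insert 6 (step 5): P = [2, 4, 6] / [5, 7];  Q = [1, 2, 5] / [3, 4]
  Insert 8 (step 6): P = [2, 4, 6, 8] / [5, 7];  Q = [1, 2, 5, 6] / [3, 4]
  Insert 3 (step 7): P = [2, 3, 6, 8] / [4, 7] / [5];  Q = [1, 2, 5, 6] / [3, 4] / [7]
  Insert 1 (step 8): P = [1, 3, 6, 8] / [2, 7] / [4] / [5];  Q = [1, 2, 5, 6] / [3, 4] / [7] / [8]
Final shape: (4, 2, 1, 1).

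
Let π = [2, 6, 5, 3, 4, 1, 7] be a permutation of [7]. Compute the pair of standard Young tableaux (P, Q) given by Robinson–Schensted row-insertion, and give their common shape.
P = [1, 3, 4, 7] / [2] / [5] / [6];  Q = [1, 2, 5, 7] / [3] / [4] / [6];  common shape = (4, 1, 1, 1)

Row-insert the values π_1, π_2, … into P one at a time, bumping the leftmost entry strictly greater than the inserted value down to the next row. The recording tableau Q records, in position (i, j), the step at which that cell was added to P.
  Insert 2 (step 1): P = [2];  Q = [1]
  Insert 6 (step 2): P = [2, 6];  Q = [1, 2]
  Insert 5 (step 3): P = [2, 5] / [6];  Q = [1, 2] / [3]
  Insert 3 (step 4): P = [2, 3] / [5] / [6];  Q = [1, 2] / [3] / [4]
  Insert 4 (step 5): P = [2, 3, 4] / [5] / [6];  Q = [1, 2, 5] / [3] / [4]
  Insert 1 (step 6): P = [1, 3, 4] / [2] / [5] / [6];  Q = [1, 2, 5] / [3] / [4] / [6]
  Insert 7 (step 7): P = [1, 3, 4, 7] / [2] / [5] / [6];  Q = [1, 2, 5, 7] / [3] / [4] / [6]
Final shape: (4, 1, 1, 1).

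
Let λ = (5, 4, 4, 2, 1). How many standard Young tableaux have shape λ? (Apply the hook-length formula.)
# SYT of shape (5, 4, 4, 2, 1) = 549120

Hook-length formula: f^λ = n! / Π hook(c), product over all cells c of the Young diagram. For λ = (5, 4, 4, 2, 1), n = 16 boxes. Hook lengths by row (left-to-right, top-to-bottom): [9, 7, 5, 4, 1]; [7, 5, 3, 2]; [6, 4, 2, 1]; [3, 1]; [1]. Product of hooks = 38102400. So f^λ = 16! / 38102400 = 20922789888000 / 38102400 = 549120.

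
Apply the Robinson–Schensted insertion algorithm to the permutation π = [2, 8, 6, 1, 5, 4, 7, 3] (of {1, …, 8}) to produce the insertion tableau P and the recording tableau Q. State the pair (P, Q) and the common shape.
P = [1, 3, 7] / [2, 4] / [5] / [6] / [8];  Q = [1, 2, 7] / [3, 5] / [4] / [6] / [8];  common shape = (3, 2, 1, 1, 1)

Row-insert the values π_1, π_2, … into P one at a time, bumping the leftmost entry strictly greater than the inserted value down to the next row. The recording tableau Q records, in position (i, j), the step at which that cell was added to P.
  Insert 2 (step 1): P = [2];  Q = [1]
  Insert 8 (step 2): P = [2, 8];  Q = [1, 2]
  Insert 6 (step 3): P = [2, 6] / [8];  Q = [1, 2] / [3]
  Insert 1 (step 4): P = [1, 6] / [2] / [8];  Q = [1, 2] / [3] / [4]
  Insert 5 (step 5): P = [1, 5] / [2, 6] / [8];  Q = [1, 2] / [3, 5] / [4]
  Insert 4 (step 6): P = [1, 4] / [2, 5] / [6] / [8];  Q = [1, 2] / [3, 5] / [4] / [6]
  Insert 7 (step 7): P = [1, 4, 7] / [2, 5] / [6] / [8];  Q = [1, 2, 7] / [3, 5] / [4] / [6]
  Insert 3 (step 8): P = [1, 3, 7] / [2, 4] / [5] / [6] / [8];  Q = [1, 2, 7] / [3, 5] / [4] / [6] / [8]
Final shape: (3, 2, 1, 1, 1).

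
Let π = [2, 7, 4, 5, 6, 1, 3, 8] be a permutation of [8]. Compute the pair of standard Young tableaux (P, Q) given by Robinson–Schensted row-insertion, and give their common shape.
P = [1, 3, 5, 6, 8] / [2, 4] / [7];  Q = [1, 2, 4, 5, 8] / [3, 7] / [6];  common shape = (5, 2, 1)

Row-insert the values π_1, π_2, … into P one at a time, bumping the leftmost entry strictly greater than the inserted value down to the next row. The recording tableau Q records, in position (i, j), the step at which that cell was added to P.
  Insert 2 (step 1): P = [2];  Q = [1]
  Insert 7 (step 2): P = [2, 7];  Q = [1, 2]
  Insert 4 (step 3): P = [2, 4] / [7];  Q = [1, 2] / [3]
  Insert 5 (step 4): P = [2, 4, 5] / [7];  Q = [1, 2, 4] / [3]
  Insert 6 (step 5): P = [2, 4, 5, 6] / [7];  Q = [1, 2, 4, 5] / [3]
  Insert 1 (step 6): P = [1, 4, 5, 6] / [2] / [7];  Q = [1, 2, 4, 5] / [3] / [6]
  Insert 3 (step 7): P = [1, 3, 5, 6] / [2, 4] / [7];  Q = [1, 2, 4, 5] / [3, 7] / [6]
  Insert 8 (step 8): P = [1, 3, 5, 6, 8] / [2, 4] / [7];  Q = [1, 2, 4, 5, 8] / [3, 7] / [6]
Final shape: (5, 2, 1).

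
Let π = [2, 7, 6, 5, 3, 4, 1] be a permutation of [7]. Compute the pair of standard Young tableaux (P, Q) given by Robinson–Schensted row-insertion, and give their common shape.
P = [1, 3, 4] / [2] / [5] / [6] / [7];  Q = [1, 2, 6] / [3] / [4] / [5] / [7];  common shape = (3, 1, 1, 1, 1)

Row-insert the values π_1, π_2, … into P one at a time, bumping the leftmost entry strictly greater than the inserted value down to the next row. The recording tableau Q records, in position (i, j), the step at which that cell was added to P.
  Insert 2 (step 1): P = [2];  Q = [1]
  Insert 7 (step 2): P = [2, 7];  Q = [1, 2]
  Insert 6 (step 3): P = [2, 6] / [7];  Q = [1, 2] / [3]
  Insert 5 (step 4): P = [2, 5] / [6] / [7];  Q = [1, 2] / [3] / [4]
  Insert 3 (step 5): P = [2, 3] / [5] / [6] / [7];  Q = [1, 2] / [3] / [4] / [5]
  Insert 4 (step 6): P = [2, 3, 4] / [5] / [6] / [7];  Q = [1, 2, 6] / [3] / [4] / [5]
  Insert 1 (step 7): P = [1, 3, 4] / [2] / [5] / [6] / [7];  Q = [1, 2, 6] / [3] / [4] / [5] / [7]
Final shape: (3, 1, 1, 1, 1).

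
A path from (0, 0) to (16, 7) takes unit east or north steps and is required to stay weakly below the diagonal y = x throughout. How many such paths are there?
Number of paths = 144210

By the reflection principle (André's argument), the number of monotone paths to (16, 7) with n ≤ m that never go above y = x is C(23, 16) − C(23, 17) = 245157 − 100947 = 144210.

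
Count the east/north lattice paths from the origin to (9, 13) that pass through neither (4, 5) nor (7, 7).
Number of paths = 274442

Inclusion–exclusion. Total paths: C(22, 9) = 497420. Through P₁: C(9, 4)·C(13, 5) = 162162. Through P₂: C(14, 7)·C(8, 2) = 96096. Since P₁ is strictly southwest of P₂, a monotone path through both must visit P₁ then P₂; paths through both = C(9, 4)·C(5, 3)·C(8, 2) = 35280. Avoid both = 497420 − 162162 − 96096 + 35280 = 274442.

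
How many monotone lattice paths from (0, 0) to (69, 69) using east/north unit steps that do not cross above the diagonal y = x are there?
C_69 = 337485502510215975556783793455058624700

These NE paths below the diagonal are counted by the Catalan number C_n = (1/(n + 1)) · C(2n, n). For n = 69: C_69 = (1/70) · C(138, 69) = 23623985175715118288974865541854103729000/70 = 337485502510215975556783793455058624700.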